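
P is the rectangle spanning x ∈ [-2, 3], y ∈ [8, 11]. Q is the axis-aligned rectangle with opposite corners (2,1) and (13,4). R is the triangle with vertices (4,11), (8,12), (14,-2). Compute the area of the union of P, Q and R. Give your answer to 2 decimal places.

By inclusion–exclusion:
Individual areas: |P| = 15, |Q| = 33, |R| = 31.
|P∩Q| = 0 (no overlap).
|P∩R| = 0.
|Q∩R| = 4.5989.
|P∩Q∩R| = 0.
|P ∪ Q ∪ R| = 79 − 4.5989 + 0 = 74.40.

74.40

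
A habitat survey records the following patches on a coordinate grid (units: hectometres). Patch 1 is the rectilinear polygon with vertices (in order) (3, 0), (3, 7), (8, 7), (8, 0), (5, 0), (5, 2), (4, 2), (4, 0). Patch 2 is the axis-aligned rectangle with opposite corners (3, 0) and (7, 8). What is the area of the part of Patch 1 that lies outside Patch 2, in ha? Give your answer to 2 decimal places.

|Patch 1| = 33, |Patch 1∩Patch 2| = 26.
|Patch 1 ∖ Patch 2| = |Patch 1| − |Patch 1∩Patch 2| = 33 − 26 = 7.00.

7.00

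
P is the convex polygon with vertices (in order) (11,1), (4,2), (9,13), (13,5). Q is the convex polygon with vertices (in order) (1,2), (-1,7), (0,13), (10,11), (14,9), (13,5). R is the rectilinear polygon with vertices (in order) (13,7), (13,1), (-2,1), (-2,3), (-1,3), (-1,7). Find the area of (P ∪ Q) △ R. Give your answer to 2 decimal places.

87.34

|P ∪ Q| = 131.8058.
|(P ∪ Q) ∩ R| = 65.2308.
|(P ∪ Q) △ R| = 131.8058 + 86 − 130.4615 = 87.34.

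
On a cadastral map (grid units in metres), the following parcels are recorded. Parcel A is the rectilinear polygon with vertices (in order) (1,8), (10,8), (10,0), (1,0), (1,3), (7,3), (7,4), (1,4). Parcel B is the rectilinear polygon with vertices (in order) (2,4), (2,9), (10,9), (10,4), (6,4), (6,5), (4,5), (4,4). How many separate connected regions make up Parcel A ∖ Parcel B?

3

Parcel A ∖ Parcel B splits into 3 disjoint pieces (area 4, area 30, area 2).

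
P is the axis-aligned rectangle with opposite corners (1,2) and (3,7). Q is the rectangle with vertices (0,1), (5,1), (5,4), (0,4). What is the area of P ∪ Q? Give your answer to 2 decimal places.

By inclusion–exclusion:
Individual areas: |P| = 10, |Q| = 15.
|P∩Q|: x∈[1,3], y∈[2,4] → 2·2 = 4.
|P ∪ Q| = 25 − 4 = 21.00.

21.00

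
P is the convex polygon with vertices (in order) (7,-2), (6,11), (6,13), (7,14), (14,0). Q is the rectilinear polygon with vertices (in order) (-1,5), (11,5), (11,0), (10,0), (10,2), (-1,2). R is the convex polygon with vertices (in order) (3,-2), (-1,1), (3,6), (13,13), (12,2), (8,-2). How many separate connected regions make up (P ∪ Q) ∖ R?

(P ∪ Q) ∖ R splits into 3 disjoint pieces (area 6, area 9.7505, area 9.0462).

3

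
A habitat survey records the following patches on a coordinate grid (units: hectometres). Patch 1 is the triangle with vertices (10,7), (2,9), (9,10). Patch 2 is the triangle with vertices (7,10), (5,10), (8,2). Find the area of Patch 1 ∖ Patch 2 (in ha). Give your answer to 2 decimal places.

|Patch 1| = 11, |Patch 1∩Patch 2| = 2.8889.
|Patch 1 ∖ Patch 2| = |Patch 1| − |Patch 1∩Patch 2| = 11 − 2.8889 = 8.11.

8.11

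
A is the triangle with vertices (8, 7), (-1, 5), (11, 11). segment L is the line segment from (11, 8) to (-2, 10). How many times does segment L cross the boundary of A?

The segment meets the boundary at (6.412,8.706), (8.983,8.31).

2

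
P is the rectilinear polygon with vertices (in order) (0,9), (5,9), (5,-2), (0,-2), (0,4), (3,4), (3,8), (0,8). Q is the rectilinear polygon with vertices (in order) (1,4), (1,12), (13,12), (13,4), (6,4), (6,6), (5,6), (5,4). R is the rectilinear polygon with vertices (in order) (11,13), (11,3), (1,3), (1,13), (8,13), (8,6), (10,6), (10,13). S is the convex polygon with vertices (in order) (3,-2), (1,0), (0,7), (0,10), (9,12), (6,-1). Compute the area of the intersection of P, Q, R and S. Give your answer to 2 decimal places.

12.00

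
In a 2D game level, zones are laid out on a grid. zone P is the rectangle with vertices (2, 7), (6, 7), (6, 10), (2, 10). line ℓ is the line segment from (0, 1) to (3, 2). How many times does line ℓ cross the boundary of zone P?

The segment lies entirely outside zone P and never meets its boundary.

0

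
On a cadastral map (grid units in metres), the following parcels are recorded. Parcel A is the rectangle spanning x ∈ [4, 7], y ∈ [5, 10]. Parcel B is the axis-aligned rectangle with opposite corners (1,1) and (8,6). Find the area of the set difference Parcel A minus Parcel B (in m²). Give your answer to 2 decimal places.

12.00

|Parcel A∩Parcel B|: x∈[4,7], y∈[5,6] → 3·1 = 3.
|Parcel A| = 15.
|Parcel A ∖ Parcel B| = |Parcel A| − |Parcel A∩Parcel B| = 15 − 3 = 12.00.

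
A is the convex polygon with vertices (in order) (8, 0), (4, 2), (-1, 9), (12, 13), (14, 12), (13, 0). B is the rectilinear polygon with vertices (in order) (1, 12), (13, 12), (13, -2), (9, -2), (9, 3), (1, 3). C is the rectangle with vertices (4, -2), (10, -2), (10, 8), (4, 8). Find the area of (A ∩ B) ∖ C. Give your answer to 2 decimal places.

74.10

|A ∩ B| = 107.1025.
|(A ∩ B) ∩ C| = 33.
|(A ∩ B) ∖ C| = 107.1025 − 33 = 74.10.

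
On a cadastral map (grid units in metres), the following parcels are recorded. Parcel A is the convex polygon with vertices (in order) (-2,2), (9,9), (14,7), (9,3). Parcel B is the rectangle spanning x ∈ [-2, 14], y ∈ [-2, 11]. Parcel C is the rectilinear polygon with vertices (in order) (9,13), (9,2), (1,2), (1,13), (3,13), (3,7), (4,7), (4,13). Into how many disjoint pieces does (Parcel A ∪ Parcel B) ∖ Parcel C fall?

(Parcel A ∪ Parcel B) ∖ Parcel C splits into 2 disjoint pieces (area 136, area 4).

2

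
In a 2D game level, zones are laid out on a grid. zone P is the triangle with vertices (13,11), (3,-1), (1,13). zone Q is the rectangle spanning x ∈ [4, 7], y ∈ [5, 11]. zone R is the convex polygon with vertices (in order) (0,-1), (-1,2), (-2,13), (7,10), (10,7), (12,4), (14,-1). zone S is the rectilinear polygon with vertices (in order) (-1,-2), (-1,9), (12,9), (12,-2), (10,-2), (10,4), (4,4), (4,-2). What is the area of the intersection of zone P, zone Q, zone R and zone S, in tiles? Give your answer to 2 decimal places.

The intersection is the polygon with vertices (7,5), (4,5), (4,9), (7,9).
By the shoelace formula its area is 12.00.

12.00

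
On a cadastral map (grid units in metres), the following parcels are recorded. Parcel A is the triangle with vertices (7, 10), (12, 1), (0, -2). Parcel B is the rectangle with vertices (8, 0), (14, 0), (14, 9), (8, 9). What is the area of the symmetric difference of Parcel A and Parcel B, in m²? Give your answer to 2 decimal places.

|Parcel A| = 61.5, |Parcel B| = 54, |Parcel A∩Parcel B| = 16.4.
|Parcel A △ Parcel B| = |Parcel A| + |Parcel B| − 2·|Parcel A∩Parcel B| = 61.5 + 54 − 32.8 = 82.70.

82.70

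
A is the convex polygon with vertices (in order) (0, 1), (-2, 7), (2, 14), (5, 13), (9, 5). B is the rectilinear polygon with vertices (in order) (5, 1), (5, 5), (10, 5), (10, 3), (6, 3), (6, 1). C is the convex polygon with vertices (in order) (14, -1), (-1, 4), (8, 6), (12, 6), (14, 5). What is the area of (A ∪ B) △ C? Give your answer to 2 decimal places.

103.53

|A ∪ B| = 91.9444.
|(A ∪ B) ∩ C| = 22.9563.
|(A ∪ B) △ C| = 91.9444 + 57.5 − 45.9127 = 103.53.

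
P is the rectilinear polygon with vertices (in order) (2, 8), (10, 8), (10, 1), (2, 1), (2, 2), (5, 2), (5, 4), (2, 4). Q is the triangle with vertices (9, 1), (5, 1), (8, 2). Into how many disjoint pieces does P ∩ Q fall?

1

P ∩ Q is a single connected region.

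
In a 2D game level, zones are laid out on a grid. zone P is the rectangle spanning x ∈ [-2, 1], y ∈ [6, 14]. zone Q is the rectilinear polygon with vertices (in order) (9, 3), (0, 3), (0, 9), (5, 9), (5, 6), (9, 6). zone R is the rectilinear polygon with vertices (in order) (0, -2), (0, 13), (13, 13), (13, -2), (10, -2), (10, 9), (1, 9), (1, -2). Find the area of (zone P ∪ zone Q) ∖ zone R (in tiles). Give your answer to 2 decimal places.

|zone P ∪ zone Q| = 63.
|(zone P ∪ zone Q) ∩ zone R| = 10.
|(zone P ∪ zone Q) ∖ zone R| = 63 − 10 = 53.00.

53.00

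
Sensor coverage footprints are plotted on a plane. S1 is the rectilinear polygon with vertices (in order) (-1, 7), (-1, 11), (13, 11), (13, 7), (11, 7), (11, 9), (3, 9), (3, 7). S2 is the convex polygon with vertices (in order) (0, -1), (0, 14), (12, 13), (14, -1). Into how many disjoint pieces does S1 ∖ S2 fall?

S1 ∖ S2 splits into 2 disjoint pieces (area 4, area 1.7143).

2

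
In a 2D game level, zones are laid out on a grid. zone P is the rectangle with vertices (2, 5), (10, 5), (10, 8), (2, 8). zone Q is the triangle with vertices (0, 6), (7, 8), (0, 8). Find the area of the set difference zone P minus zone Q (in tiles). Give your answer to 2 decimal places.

|zone P| = 24, |zone P∩zone Q| = 3.5714.
|zone P ∖ zone Q| = |zone P| − |zone P∩zone Q| = 24 − 3.5714 = 20.43.

20.43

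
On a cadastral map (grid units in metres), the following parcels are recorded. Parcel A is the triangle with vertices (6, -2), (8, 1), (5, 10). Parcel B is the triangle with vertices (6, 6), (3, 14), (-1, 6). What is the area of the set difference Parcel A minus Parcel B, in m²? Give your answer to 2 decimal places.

|Parcel A| = 13.5, |Parcel A∩Parcel B| = 0.7619.
|Parcel A ∖ Parcel B| = |Parcel A| − |Parcel A∩Parcel B| = 13.5 − 0.7619 = 12.74.

12.74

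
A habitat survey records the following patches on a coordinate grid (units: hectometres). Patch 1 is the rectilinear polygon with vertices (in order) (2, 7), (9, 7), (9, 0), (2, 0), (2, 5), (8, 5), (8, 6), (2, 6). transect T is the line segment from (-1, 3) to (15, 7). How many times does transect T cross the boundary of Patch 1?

The segment meets the boundary at (9,5.5), (7,5), (8,5.25), (2,3.75).

4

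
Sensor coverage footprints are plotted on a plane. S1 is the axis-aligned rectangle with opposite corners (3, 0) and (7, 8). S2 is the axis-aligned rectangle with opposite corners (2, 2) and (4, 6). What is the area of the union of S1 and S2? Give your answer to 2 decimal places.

36.00

By inclusion–exclusion:
Individual areas: |S1| = 32, |S2| = 8.
|S1∩S2|: x∈[3,4], y∈[2,6] → 1·4 = 4.
|S1 ∪ S2| = 40 − 4 = 36.00.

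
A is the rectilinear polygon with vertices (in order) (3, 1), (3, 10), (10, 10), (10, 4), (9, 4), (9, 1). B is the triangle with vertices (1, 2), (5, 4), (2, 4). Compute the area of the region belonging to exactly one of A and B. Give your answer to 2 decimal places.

|A| = 60, |B| = 3, |A∩B| = 1.
|A △ B| = |A| + |B| − 2·|A∩B| = 60 + 3 − 2 = 61.00.

61.00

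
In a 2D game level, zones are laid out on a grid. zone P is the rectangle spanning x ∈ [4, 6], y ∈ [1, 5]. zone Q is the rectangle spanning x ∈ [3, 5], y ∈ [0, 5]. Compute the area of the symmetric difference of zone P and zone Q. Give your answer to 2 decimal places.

10.00

|zone P∩zone Q|: x∈[4,5], y∈[1,5] → 1·4 = 4.
|zone P △ zone Q| = |zone P| + |zone Q| − 2·|zone P∩zone Q| = 8 + 10 − 8 = 10.00.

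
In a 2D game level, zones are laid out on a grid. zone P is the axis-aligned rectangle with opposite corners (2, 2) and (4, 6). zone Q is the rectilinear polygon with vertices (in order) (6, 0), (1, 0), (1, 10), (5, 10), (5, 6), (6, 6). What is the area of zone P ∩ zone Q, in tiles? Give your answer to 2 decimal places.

8.00

The intersection is the polygon with vertices (2,2), (2,6), (4,6), (4,2).
By the shoelace formula its area is 8.00.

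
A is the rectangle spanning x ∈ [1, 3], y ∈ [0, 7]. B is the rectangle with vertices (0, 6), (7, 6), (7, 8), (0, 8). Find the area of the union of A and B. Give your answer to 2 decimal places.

By inclusion–exclusion:
Individual areas: |A| = 14, |B| = 14.
|A∩B|: x∈[1,3], y∈[6,7] → 2·1 = 2.
|A ∪ B| = 28 − 2 = 26.00.

26.00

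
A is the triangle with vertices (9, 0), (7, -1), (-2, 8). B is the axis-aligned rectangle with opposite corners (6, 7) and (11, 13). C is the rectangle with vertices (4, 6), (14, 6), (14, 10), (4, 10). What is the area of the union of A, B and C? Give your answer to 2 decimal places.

By inclusion–exclusion:
Individual areas: |A| = 13.5, |B| = 30, |C| = 40.
|A∩B| = 0.
|A∩C| = 0.
|B∩C|: x∈[6,11], y∈[7,10] → 5·3 = 15.
|A∩B∩C| = 0.
|A ∪ B ∪ C| = 83.5 − 15 + 0 = 68.50.

68.50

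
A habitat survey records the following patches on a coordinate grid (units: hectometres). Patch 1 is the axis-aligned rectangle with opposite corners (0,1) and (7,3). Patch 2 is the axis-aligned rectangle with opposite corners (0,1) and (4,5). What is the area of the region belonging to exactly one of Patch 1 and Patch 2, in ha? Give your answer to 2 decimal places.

14.00

|Patch 1∩Patch 2|: x∈[0,4], y∈[1,3] → 4·2 = 8.
|Patch 1 △ Patch 2| = |Patch 1| + |Patch 2| − 2·|Patch 1∩Patch 2| = 14 + 16 − 16 = 14.00.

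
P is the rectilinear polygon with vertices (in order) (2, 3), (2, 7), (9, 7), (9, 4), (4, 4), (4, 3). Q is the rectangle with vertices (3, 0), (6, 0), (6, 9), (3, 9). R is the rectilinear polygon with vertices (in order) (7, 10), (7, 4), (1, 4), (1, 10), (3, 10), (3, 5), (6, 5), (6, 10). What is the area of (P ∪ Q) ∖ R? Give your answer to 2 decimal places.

31.00

|P ∪ Q| = 40.
|(P ∪ Q) ∩ R| = 9.
|(P ∪ Q) ∖ R| = 40 − 9 = 31.00.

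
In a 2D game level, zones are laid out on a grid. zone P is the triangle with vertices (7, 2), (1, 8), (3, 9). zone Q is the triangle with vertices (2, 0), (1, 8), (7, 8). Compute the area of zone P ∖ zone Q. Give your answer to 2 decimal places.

|zone P| = 9, |zone P∩zone Q| = 6.1643.
|zone P ∖ zone Q| = |zone P| − |zone P∩zone Q| = 9 − 6.1643 = 2.84.

2.84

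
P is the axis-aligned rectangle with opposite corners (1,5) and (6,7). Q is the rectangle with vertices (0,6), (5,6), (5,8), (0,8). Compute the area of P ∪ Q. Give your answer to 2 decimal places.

16.00

By inclusion–exclusion:
Individual areas: |P| = 10, |Q| = 10.
|P∩Q|: x∈[1,5], y∈[6,7] → 4·1 = 4.
|P ∪ Q| = 20 − 4 = 16.00.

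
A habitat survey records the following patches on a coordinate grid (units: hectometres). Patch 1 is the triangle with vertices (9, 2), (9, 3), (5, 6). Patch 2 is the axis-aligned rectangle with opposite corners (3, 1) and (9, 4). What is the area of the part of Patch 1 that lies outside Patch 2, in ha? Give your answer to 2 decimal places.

0.67

|Patch 1| = 2, |Patch 1∩Patch 2| = 1.3333.
|Patch 1 ∖ Patch 2| = |Patch 1| − |Patch 1∩Patch 2| = 2 − 1.3333 = 0.67.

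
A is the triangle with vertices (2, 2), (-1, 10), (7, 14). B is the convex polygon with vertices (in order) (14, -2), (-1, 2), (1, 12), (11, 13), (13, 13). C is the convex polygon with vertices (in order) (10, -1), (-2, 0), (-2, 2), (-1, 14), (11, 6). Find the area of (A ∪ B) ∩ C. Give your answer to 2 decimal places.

The region (A ∪ B) ∩ C is the polygon with vertices (0.778,10.889), (1,12), (1.87,12.087), (11,6), (10.009,-0.936), (-1,2), (0.043,7.217), (-1,10).
By the shoelace formula its area is 101.61.

101.61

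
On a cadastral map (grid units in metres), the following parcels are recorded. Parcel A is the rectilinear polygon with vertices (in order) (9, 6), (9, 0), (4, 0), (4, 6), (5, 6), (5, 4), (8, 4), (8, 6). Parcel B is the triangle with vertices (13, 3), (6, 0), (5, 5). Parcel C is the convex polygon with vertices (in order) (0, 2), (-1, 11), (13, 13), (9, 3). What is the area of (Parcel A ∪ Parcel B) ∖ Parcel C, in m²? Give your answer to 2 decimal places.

|Parcel A ∪ Parcel B| = 31.2036.
|(Parcel A ∪ Parcel B) ∩ Parcel C| = 12.3457.
|(Parcel A ∪ Parcel B) ∖ Parcel C| = 31.2036 − 12.3457 = 18.86.

18.86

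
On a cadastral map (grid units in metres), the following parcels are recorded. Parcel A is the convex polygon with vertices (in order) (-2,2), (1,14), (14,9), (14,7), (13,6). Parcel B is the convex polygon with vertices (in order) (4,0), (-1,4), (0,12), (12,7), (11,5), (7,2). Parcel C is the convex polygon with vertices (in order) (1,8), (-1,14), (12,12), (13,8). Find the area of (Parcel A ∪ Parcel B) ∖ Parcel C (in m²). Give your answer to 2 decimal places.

|Parcel A ∪ Parcel B| = 128.824.
|(Parcel A ∪ Parcel B) ∩ Parcel C| = 46.8243.
|(Parcel A ∪ Parcel B) ∖ Parcel C| = 128.824 − 46.8243 = 82.00.

82.00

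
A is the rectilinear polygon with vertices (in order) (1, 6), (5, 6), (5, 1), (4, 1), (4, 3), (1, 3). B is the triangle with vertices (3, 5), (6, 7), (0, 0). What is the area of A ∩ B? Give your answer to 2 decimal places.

3.01

The intersection is the polygon with vertices (5,6), (5,5.833), (2.571,3), (1.8,3), (3,5), (4.5,6).
By the shoelace formula its area is 3.01.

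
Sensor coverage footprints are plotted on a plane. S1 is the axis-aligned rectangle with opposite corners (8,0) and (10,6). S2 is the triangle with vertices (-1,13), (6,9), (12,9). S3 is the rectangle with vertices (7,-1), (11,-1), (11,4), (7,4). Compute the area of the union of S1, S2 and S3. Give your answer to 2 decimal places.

By inclusion–exclusion:
Individual areas: |S1| = 12, |S2| = 12, |S3| = 20.
|S1∩S2| = 0.
|S1∩S3|: x∈[8,10], y∈[0,4] → 2·4 = 8.
|S2∩S3| = 0.
|S1∩S2∩S3| = 0.
|S1 ∪ S2 ∪ S3| = 44 − 8 + 0 = 36.00.

36.00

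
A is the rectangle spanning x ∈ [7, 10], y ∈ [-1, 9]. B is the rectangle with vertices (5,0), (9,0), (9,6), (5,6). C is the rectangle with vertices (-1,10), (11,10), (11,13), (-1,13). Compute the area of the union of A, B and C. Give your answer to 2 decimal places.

78.00

By inclusion–exclusion:
Individual areas: |A| = 30, |B| = 24, |C| = 36.
|A∩B|: x∈[7,9], y∈[0,6] → 2·6 = 12.
|A∩C| = 0 (no overlap).
|B∩C| = 0 (no overlap).
|A∩B∩C| = 0.
|A ∪ B ∪ C| = 90 − 12 + 0 = 78.00.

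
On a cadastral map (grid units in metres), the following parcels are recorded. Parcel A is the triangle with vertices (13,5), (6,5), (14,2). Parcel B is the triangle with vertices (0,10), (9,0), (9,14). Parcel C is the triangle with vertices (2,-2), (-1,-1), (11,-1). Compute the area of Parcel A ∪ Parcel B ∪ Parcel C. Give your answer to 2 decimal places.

By inclusion–exclusion:
Individual areas: |Parcel A| = 10.5, |Parcel B| = 63, |Parcel C| = 6.
|Parcel A∩Parcel B| = 1.6875.
|Parcel A∩Parcel C| = 0.
|Parcel B∩Parcel C| = 0.
|Parcel A∩Parcel B∩Parcel C| = 0.
|Parcel A ∪ Parcel B ∪ Parcel C| = 79.5 − 1.6875 + 0 = 77.81.

77.81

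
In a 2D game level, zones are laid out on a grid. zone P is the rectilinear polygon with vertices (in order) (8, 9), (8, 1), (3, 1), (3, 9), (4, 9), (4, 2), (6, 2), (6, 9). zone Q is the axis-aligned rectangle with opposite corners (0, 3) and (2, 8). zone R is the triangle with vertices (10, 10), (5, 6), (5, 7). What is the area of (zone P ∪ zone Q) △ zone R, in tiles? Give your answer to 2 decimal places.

|zone P ∪ zone Q| = 36.
|(zone P ∪ zone Q) ∩ zone R| = 1.2.
|(zone P ∪ zone Q) △ zone R| = 36 + 2.5 − 2.4 = 36.10.

36.10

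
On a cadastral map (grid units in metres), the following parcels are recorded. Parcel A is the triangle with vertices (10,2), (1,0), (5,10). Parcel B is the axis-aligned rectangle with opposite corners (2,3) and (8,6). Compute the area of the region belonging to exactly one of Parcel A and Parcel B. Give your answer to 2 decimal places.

28.20

|Parcel A| = 41, |Parcel B| = 18, |Parcel A∩Parcel B| = 15.4.
|Parcel A △ Parcel B| = |Parcel A| + |Parcel B| − 2·|Parcel A∩Parcel B| = 41 + 18 − 30.8 = 28.20.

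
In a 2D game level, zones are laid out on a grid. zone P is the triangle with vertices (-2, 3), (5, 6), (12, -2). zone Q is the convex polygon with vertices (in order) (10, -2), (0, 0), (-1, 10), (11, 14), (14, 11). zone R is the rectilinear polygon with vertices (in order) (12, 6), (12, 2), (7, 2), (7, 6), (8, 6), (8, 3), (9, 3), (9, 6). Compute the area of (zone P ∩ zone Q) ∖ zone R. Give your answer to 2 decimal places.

|zone P ∩ zone Q| = 36.3235.
|(zone P ∩ zone Q) ∩ zone R| = 1.2857.
|(zone P ∩ zone Q) ∖ zone R| = 36.3235 − 1.2857 = 35.04.

35.04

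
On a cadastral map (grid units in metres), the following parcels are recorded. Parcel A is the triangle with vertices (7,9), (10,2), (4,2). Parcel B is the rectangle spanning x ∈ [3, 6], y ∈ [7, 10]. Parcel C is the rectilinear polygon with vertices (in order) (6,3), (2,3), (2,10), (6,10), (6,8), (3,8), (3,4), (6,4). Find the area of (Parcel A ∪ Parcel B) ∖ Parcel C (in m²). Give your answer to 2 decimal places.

|Parcel A ∪ Parcel B| = 30.
|(Parcel A ∪ Parcel B) ∩ Parcel C| = 7.3571.
|(Parcel A ∪ Parcel B) ∖ Parcel C| = 30 − 7.3571 = 22.64.

22.64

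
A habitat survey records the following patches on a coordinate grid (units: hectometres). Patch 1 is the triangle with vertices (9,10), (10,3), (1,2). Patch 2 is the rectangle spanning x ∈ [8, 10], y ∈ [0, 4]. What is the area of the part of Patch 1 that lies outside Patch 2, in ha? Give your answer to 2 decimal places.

|Patch 1| = 32, |Patch 1∩Patch 2| = 2.1508.
|Patch 1 ∖ Patch 2| = |Patch 1| − |Patch 1∩Patch 2| = 32 − 2.1508 = 29.85.

29.85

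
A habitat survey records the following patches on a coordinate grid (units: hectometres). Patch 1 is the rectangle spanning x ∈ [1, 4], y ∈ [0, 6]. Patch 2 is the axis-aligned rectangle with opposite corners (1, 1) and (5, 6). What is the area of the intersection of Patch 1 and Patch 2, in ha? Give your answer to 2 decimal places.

15.00

|Patch 1∩Patch 2|: x∈[1,4], y∈[1,6] → 3·5 = 15.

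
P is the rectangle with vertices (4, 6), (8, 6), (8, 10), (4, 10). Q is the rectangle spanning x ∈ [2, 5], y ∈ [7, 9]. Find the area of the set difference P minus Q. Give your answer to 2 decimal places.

|P∩Q|: x∈[4,5], y∈[7,9] → 1·2 = 2.
|P| = 16.
|P ∖ Q| = |P| − |P∩Q| = 16 − 2 = 14.00.

14.00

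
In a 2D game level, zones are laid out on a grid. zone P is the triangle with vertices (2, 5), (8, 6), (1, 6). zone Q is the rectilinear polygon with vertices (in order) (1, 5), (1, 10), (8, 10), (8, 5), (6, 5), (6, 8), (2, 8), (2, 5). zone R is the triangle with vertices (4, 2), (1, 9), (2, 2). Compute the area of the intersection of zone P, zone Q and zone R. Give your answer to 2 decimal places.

0.39

The intersection is the polygon with vertices (2,5), (1.5,5.5), (1.429,6), (2,6).
By the shoelace formula its area is 0.39.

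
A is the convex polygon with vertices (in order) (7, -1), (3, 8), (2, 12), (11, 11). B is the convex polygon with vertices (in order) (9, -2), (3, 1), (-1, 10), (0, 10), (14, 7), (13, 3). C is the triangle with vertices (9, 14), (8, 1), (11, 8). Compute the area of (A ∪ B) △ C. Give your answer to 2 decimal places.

|A ∪ B| = 126.5036.
|(A ∪ B) ∩ C| = 13.3921.
|(A ∪ B) △ C| = 126.5036 + 16 − 26.7843 = 115.72.

115.72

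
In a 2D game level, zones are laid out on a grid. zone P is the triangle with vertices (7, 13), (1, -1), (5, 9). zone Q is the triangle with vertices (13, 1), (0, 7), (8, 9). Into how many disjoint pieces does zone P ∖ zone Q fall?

2

zone P ∖ zone Q splits into 2 disjoint pieces (area 0.79, area 0.5721).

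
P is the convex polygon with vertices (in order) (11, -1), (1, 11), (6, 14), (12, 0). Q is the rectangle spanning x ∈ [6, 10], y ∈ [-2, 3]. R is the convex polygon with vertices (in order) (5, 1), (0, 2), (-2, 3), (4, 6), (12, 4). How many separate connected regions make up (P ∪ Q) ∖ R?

2

(P ∪ Q) ∖ R splits into 2 disjoint pieces (area 22.2892, area 39.7084).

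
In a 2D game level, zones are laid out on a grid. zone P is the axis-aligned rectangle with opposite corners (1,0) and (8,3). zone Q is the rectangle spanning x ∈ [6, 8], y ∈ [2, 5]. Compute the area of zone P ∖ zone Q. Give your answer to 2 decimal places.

19.00

|zone P∩zone Q|: x∈[6,8], y∈[2,3] → 2·1 = 2.
|zone P| = 21.
|zone P ∖ zone Q| = |zone P| − |zone P∩zone Q| = 21 − 2 = 19.00.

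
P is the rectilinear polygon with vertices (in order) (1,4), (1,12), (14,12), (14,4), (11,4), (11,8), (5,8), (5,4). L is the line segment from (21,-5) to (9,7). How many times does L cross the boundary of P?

2

The segment meets the boundary at (11,5), (12,4).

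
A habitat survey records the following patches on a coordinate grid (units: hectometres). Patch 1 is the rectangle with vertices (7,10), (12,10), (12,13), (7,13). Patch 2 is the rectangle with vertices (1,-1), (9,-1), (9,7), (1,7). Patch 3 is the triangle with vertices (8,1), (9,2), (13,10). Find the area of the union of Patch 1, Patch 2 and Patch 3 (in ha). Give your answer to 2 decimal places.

By inclusion–exclusion:
Individual areas: |Patch 1| = 15, |Patch 2| = 64, |Patch 3| = 2.
|Patch 1∩Patch 2| = 0 (no overlap).
|Patch 1∩Patch 3| = 0.
|Patch 2∩Patch 3| = 0.4.
|Patch 1∩Patch 2∩Patch 3| = 0.
|Patch 1 ∪ Patch 2 ∪ Patch 3| = 81 − 0.4 + 0 = 80.60.

80.60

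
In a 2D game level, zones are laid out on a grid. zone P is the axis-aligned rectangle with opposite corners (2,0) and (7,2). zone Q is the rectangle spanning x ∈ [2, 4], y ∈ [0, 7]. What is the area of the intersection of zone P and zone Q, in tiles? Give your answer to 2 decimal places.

|zone P∩zone Q|: x∈[2,4], y∈[0,2] → 2·2 = 4.

4.00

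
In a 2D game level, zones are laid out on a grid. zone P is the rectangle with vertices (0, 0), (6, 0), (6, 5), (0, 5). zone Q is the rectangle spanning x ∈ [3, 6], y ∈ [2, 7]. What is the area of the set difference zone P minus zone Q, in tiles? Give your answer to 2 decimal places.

21.00

|zone P∩zone Q|: x∈[3,6], y∈[2,5] → 3·3 = 9.
|zone P| = 30.
|zone P ∖ zone Q| = |zone P| − |zone P∩zone Q| = 30 − 9 = 21.00.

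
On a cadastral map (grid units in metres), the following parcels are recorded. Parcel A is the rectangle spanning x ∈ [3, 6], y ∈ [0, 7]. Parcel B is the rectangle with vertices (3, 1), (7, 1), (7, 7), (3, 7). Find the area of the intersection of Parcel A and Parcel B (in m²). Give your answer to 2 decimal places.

|Parcel A∩Parcel B|: x∈[3,6], y∈[1,7] → 3·6 = 18.

18.00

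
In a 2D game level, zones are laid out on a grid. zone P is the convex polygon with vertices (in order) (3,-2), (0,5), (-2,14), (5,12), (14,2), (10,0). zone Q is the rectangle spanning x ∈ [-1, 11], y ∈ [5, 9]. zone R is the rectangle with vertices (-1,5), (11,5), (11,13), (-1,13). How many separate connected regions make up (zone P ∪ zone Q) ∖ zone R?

(zone P ∪ zone Q) ∖ zone R splits into 2 disjoint pieces (area 3, area 64.5).

2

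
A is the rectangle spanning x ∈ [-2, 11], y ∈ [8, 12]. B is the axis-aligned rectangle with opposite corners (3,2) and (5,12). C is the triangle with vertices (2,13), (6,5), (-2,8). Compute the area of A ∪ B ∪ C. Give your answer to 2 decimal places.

By inclusion–exclusion:
Individual areas: |A| = 52, |B| = 20, |C| = 26.
|A∩B|: x∈[3,5], y∈[8,12] → 2·4 = 8.
|A∩C| = 15.6.
|B∩C| = 6.5.
|A∩B∩C| = 2.25.
|A ∪ B ∪ C| = 98 − 30.1 + 2.25 = 70.15.

70.15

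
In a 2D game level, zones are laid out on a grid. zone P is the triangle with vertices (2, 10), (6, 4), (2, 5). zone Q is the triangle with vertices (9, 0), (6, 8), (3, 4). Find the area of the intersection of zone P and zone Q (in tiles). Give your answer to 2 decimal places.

2.23

The intersection is the polygon with vertices (6,4), (3.474,4.632), (4.588,6.118).
By the shoelace formula its area is 2.23.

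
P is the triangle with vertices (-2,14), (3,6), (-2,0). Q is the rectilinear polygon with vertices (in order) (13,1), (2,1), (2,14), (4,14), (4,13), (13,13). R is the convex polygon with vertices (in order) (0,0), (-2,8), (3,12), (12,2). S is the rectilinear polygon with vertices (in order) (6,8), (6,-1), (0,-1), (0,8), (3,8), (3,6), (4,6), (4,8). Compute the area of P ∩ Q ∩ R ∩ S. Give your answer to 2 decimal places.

1.40

The intersection is the polygon with vertices (2,7.6), (3,6), (2,4.8).
By the shoelace formula its area is 1.40.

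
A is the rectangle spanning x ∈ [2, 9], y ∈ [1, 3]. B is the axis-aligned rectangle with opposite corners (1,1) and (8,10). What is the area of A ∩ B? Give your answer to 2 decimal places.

|A∩B|: x∈[2,8], y∈[1,3] → 6·2 = 12.

12.00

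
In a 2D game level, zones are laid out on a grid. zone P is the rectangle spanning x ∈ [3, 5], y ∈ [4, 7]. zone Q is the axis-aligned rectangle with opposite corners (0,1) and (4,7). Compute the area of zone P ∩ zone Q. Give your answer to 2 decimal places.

3.00

|zone P∩zone Q|: x∈[3,4], y∈[4,7] → 1·3 = 3.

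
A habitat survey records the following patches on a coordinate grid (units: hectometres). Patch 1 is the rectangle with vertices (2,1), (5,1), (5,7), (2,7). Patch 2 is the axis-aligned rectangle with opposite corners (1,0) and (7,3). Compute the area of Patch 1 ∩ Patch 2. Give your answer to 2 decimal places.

6.00

|Patch 1∩Patch 2|: x∈[2,5], y∈[1,3] → 3·2 = 6.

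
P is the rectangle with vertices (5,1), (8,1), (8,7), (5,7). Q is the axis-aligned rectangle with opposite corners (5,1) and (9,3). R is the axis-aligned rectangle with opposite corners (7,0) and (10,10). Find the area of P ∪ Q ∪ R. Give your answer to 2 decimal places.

42.00

By inclusion–exclusion:
Individual areas: |P| = 18, |Q| = 8, |R| = 30.
|P∩Q|: x∈[5,8], y∈[1,3] → 3·2 = 6.
|P∩R|: x∈[7,8], y∈[1,7] → 1·6 = 6.
|Q∩R|: x∈[7,9], y∈[1,3] → 2·2 = 4.
|P∩Q∩R| = 2.
|P ∪ Q ∪ R| = 56 − 16 + 2 = 42.00.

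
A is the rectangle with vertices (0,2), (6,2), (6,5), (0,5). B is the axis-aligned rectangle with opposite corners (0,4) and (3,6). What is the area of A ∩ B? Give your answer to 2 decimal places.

3.00

|A∩B|: x∈[0,3], y∈[4,5] → 3·1 = 3.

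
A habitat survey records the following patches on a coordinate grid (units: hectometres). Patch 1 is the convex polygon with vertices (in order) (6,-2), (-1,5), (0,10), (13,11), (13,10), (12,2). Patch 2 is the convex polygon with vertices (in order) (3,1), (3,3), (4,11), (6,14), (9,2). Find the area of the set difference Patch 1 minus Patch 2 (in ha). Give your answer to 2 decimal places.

|Patch 1| = 127.5, |Patch 1∩Patch 2| = 41.2034.
|Patch 1 ∖ Patch 2| = |Patch 1| − |Patch 1∩Patch 2| = 127.5 − 41.2034 = 86.30.

86.30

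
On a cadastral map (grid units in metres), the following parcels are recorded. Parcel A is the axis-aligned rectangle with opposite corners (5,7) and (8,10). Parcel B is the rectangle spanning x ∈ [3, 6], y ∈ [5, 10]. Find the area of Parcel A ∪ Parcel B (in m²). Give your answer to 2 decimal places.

21.00

By inclusion–exclusion:
Individual areas: |Parcel A| = 9, |Parcel B| = 15.
|Parcel A∩Parcel B|: x∈[5,6], y∈[7,10] → 1·3 = 3.
|Parcel A ∪ Parcel B| = 24 − 3 = 21.00.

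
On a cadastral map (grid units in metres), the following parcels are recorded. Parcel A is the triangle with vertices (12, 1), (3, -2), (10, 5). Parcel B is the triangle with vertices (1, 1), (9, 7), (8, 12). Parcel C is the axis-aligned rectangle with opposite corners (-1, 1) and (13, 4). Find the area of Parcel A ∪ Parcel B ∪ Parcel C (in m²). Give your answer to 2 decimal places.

71.61

By inclusion–exclusion:
Individual areas: |Parcel A| = 21, |Parcel B| = 23, |Parcel C| = 42.
|Parcel A∩Parcel B| = 0.
|Parcel A∩Parcel C| = 11.25.
|Parcel B∩Parcel C| = 3.1364.
|Parcel A∩Parcel B∩Parcel C| = 0.
|Parcel A ∪ Parcel B ∪ Parcel C| = 86 − 14.3864 + 0 = 71.61.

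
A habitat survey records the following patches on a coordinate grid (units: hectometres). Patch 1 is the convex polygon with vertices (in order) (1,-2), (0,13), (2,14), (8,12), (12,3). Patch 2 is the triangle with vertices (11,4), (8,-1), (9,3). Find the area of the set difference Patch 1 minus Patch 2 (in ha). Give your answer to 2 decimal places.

121.79

|Patch 1| = 124, |Patch 1∩Patch 2| = 2.2077.
|Patch 1 ∖ Patch 2| = |Patch 1| − |Patch 1∩Patch 2| = 124 − 2.2077 = 121.79.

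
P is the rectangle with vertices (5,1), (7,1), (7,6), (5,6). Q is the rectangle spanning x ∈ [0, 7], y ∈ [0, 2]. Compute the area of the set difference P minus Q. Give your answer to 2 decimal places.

|P∩Q|: x∈[5,7], y∈[1,2] → 2·1 = 2.
|P| = 10.
|P ∖ Q| = |P| − |P∩Q| = 10 − 2 = 8.00.

8.00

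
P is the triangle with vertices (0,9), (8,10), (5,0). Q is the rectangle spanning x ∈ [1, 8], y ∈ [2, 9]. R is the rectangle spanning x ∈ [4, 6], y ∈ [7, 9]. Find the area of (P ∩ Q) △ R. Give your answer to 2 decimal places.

|P ∩ Q| = 32.0389.
|(P ∩ Q) ∩ R| = 4.
|(P ∩ Q) △ R| = 32.0389 + 4 − 8 = 28.04.

28.04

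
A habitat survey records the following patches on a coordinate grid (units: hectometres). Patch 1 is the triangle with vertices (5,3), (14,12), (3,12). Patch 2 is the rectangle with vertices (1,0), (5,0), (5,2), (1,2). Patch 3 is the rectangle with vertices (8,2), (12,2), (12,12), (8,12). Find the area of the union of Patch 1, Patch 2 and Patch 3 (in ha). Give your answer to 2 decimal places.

81.50

By inclusion–exclusion:
Individual areas: |Patch 1| = 49.5, |Patch 2| = 8, |Patch 3| = 40.
|Patch 1∩Patch 2| = 0.
|Patch 1∩Patch 3| = 16.
|Patch 2∩Patch 3| = 0 (no overlap).
|Patch 1∩Patch 2∩Patch 3| = 0.
|Patch 1 ∪ Patch 2 ∪ Patch 3| = 97.5 − 16 + 0 = 81.50.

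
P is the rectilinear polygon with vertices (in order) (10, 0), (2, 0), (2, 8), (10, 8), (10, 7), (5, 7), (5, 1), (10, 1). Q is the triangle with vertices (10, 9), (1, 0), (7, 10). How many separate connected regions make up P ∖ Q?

3

P ∖ Q splits into 3 disjoint pieces (area 12.5, area 12, area 1.5).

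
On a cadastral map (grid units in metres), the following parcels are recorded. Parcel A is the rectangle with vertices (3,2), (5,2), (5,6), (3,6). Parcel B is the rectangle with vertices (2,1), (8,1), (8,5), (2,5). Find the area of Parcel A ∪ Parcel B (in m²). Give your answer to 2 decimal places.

By inclusion–exclusion:
Individual areas: |Parcel A| = 8, |Parcel B| = 24.
|Parcel A∩Parcel B|: x∈[3,5], y∈[2,5] → 2·3 = 6.
|Parcel A ∪ Parcel B| = 32 − 6 = 26.00.

26.00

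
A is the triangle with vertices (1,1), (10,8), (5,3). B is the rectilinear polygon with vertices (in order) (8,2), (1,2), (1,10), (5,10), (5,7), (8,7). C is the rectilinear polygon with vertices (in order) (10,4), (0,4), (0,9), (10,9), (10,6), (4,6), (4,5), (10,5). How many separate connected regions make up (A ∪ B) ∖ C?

(A ∪ B) ∖ C splits into 3 disjoint pieces (area 14.3571, area 4, area 4).

3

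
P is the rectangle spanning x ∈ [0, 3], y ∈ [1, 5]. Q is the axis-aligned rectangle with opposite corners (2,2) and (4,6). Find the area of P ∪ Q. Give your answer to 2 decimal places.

17.00

By inclusion–exclusion:
Individual areas: |P| = 12, |Q| = 8.
|P∩Q|: x∈[2,3], y∈[2,5] → 1·3 = 3.
|P ∪ Q| = 20 − 3 = 17.00.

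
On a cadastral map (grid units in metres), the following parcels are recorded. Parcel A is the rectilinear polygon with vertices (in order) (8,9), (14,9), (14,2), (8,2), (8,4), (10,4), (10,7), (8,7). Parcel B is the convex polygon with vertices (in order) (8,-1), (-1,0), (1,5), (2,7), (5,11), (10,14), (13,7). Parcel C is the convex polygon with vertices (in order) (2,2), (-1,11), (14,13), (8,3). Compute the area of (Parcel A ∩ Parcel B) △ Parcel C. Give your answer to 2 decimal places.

|Parcel A ∩ Parcel B| = 20.3304.
|(Parcel A ∩ Parcel B) ∩ Parcel C| = 6.4333.
|(Parcel A ∩ Parcel B) △ Parcel C| = 20.3304 + 97.5 − 12.8667 = 104.96.

104.96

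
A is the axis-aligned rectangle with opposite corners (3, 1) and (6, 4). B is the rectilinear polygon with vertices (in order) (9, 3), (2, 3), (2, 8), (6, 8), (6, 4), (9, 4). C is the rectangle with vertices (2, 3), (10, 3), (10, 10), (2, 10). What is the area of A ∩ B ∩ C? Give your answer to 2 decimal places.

3.00

The intersection is the polygon with vertices (3,3), (3,4), (6,4), (6,3).
By the shoelace formula its area is 3.00.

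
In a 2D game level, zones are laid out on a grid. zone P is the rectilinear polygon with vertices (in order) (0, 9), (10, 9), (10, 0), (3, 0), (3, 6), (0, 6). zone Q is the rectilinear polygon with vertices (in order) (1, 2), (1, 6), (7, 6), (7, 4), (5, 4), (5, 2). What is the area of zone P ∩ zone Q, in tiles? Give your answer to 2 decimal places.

12.00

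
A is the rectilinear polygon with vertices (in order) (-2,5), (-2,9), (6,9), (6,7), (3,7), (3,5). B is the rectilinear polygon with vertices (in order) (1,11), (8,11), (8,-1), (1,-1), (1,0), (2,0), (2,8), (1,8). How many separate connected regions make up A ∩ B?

A ∩ B is a single connected region.

1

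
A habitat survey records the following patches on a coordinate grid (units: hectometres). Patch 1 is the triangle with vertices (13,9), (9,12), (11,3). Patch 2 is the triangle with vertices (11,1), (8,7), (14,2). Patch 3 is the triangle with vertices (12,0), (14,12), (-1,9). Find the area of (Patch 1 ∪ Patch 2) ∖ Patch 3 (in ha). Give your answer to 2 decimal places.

1.93

|Patch 1 ∪ Patch 2| = 24.8997.
|(Patch 1 ∪ Patch 2) ∩ Patch 3| = 22.9733.
|(Patch 1 ∪ Patch 2) ∖ Patch 3| = 24.8997 − 22.9733 = 1.93.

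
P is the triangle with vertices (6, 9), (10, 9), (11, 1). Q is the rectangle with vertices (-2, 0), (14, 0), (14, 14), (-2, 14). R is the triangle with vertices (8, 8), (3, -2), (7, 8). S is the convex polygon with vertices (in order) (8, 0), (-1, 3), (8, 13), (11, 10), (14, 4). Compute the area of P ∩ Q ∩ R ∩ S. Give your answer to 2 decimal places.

The intersection is the polygon with vertices (7,8), (8,8), (7.389,6.778), (6.854,7.634).
By the shoelace formula its area is 0.77.

0.77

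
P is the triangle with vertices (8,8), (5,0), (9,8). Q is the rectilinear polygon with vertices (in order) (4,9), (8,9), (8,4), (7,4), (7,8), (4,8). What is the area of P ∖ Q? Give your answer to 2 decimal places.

2.33

|P| = 4, |P∩Q| = 1.6667.
|P ∖ Q| = |P| − |P∩Q| = 4 − 1.6667 = 2.33.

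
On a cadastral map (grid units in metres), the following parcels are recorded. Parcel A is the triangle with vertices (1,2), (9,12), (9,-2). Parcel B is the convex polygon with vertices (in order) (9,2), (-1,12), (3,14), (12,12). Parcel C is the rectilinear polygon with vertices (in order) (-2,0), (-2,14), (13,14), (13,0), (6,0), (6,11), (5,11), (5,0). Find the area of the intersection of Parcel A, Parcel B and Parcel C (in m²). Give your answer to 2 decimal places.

20.10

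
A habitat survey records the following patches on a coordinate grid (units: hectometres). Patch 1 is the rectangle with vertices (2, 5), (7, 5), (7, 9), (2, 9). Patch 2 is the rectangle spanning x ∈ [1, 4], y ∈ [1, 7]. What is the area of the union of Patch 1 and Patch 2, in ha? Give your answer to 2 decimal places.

By inclusion–exclusion:
Individual areas: |Patch 1| = 20, |Patch 2| = 18.
|Patch 1∩Patch 2|: x∈[2,4], y∈[5,7] → 2·2 = 4.
|Patch 1 ∪ Patch 2| = 38 − 4 = 34.00.

34.00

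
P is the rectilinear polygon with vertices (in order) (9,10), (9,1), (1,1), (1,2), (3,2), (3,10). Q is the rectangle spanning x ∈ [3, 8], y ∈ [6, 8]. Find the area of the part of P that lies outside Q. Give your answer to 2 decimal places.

46.00

|P| = 56, |P∩Q| = 10.
|P ∖ Q| = |P| − |P∩Q| = 56 − 10 = 46.00.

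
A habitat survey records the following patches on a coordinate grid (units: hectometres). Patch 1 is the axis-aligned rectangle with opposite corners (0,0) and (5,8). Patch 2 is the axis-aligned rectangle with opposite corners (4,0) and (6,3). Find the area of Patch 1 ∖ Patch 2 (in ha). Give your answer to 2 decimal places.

37.00

|Patch 1∩Patch 2|: x∈[4,5], y∈[0,3] → 1·3 = 3.
|Patch 1| = 40.
|Patch 1 ∖ Patch 2| = |Patch 1| − |Patch 1∩Patch 2| = 40 − 3 = 37.00.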